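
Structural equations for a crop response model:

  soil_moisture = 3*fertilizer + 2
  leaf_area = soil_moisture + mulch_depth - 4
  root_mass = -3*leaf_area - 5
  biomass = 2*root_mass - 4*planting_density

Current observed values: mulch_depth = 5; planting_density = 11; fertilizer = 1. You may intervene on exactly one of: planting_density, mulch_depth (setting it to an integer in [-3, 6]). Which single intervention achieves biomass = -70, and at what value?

set planting_density = 6

Intervening on planting_density: with other inputs at their observed values, biomass = -4*planting_density - 46. Solving for -70 gives planting_density = 6, within [-3, 6].
Intervening on mulch_depth: biomass = -6*mulch_depth - 60. Reaching -70 requires mulch_depth = 5/3, not an integer.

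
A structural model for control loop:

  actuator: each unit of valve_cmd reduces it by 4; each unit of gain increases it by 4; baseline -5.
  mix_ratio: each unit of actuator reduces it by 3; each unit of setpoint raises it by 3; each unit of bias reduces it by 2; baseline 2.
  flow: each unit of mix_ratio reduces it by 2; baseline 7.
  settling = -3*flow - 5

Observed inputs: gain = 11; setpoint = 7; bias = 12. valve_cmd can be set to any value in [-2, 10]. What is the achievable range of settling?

Substituting into the actuator equation gives actuator = -4*valve_cmd + 39.
Substituting into the mix_ratio equation gives mix_ratio = 12*valve_cmd - 118.
Substituting into the flow equation gives flow = -24*valve_cmd + 243.
This gives settling = 72*valve_cmd - 734.
Linear in valve_cmd, so extremes are at the endpoints: valve_cmd = -2 gives settling = -878; valve_cmd = 10 gives settling = -14.

-878 to -14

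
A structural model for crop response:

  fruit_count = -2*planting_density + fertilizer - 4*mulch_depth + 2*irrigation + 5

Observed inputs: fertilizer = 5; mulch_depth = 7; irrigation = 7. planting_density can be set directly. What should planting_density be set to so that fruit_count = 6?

planting_density = -5

Substituting into the fruit_count equation gives fruit_count = -2*planting_density - 4.
Solve -2*planting_density - 4 = 6: planting_density = (6 + 4) / -2 = -5.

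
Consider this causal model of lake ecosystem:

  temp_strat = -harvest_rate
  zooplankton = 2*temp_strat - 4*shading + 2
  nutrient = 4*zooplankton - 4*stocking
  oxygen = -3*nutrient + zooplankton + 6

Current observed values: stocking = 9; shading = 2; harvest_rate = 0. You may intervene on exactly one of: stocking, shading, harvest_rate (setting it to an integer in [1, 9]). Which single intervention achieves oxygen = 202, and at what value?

set harvest_rate = 1

Intervening on stocking: oxygen = 12*stocking + 72. Reaching 202 requires stocking = 65/6, not an integer.
Intervening on shading: oxygen = 44*shading + 92. Reaching 202 requires shading = 5/2, not an integer.
Intervening on harvest_rate: with other inputs at their observed values, oxygen = 22*harvest_rate + 180. Solving for 202 gives harvest_rate = 1, within [1, 9].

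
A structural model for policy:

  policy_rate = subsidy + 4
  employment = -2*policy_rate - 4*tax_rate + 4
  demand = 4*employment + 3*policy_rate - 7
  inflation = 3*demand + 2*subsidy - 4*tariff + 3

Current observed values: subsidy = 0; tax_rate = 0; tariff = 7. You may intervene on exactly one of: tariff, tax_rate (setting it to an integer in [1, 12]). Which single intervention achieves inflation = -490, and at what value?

set tax_rate = 9

Intervening on tariff: inflation = -4*tariff - 30. Reaching -490 requires tariff = 115, outside [1, 12].
Intervening on tax_rate: with other inputs at their observed values, inflation = -48*tax_rate - 58. Solving for -490 gives tax_rate = 9, within [1, 12].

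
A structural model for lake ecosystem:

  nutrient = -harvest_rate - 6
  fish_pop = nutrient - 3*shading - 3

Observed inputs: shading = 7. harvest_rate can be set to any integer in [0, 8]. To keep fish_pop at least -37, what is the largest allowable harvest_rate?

Substituting into the fish_pop equation gives fish_pop = -harvest_rate - 30.
Require -harvest_rate - 30 ≥ -37, so harvest_rate ≤ 7.
The largest integer in [0, 8] satisfying this is 7.

harvest_rate = 7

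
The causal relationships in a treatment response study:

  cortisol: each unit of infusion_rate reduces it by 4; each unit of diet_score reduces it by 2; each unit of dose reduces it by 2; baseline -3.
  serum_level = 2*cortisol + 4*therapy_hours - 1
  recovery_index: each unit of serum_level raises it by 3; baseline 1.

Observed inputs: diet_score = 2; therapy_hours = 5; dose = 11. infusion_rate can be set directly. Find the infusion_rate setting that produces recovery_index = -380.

infusion_rate = 11

Substituting into the cortisol equation gives cortisol = -4*infusion_rate - 29.
This gives serum_level = -8*infusion_rate - 39.
So recovery_index = -24*infusion_rate - 116.
Solve -24*infusion_rate - 116 = -380: infusion_rate = (-380 + 116) / -24 = 11.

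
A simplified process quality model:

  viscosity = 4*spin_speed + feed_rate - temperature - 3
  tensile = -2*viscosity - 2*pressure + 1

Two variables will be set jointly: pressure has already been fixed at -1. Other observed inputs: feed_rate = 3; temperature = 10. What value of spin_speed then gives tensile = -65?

spin_speed = 11

With pressure held at -1:
Substituting into the viscosity equation gives viscosity = 4*spin_speed - 10.
Substituting into the tensile equation gives tensile = -8*spin_speed + 23.
Solve -8*spin_speed + 23 = -65: spin_speed = (-65 - 23) / -8 = 11.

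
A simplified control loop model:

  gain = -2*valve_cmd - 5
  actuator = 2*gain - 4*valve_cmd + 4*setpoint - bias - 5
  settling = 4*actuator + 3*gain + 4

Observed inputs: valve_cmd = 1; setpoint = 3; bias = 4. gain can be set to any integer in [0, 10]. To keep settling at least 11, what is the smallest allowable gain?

Intervening on gain fixes its value directly, overriding its dependence on valve_cmd.
Substituting into the actuator equation gives actuator = 2*gain - 1.
So settling = 11*gain.
Require 11*gain ≥ 11, so gain ≥ 1.
The smallest integer in [0, 10] satisfying this is 1.

gain = 1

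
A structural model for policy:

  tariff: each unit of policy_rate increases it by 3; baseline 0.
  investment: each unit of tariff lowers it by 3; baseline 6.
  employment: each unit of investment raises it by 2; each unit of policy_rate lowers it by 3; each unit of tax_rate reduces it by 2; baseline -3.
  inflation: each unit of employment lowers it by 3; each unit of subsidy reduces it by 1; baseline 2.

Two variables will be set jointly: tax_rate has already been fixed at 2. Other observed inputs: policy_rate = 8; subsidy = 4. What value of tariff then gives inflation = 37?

tariff = -1

With tax_rate held at 2:
Intervening on tariff fixes its value directly, overriding its dependence on policy_rate.
Substituting into the employment equation gives employment = -6*tariff - 19.
inflation becomes 18*tariff + 55.
Solve 18*tariff + 55 = 37: tariff = (37 - 55) / 18 = -1.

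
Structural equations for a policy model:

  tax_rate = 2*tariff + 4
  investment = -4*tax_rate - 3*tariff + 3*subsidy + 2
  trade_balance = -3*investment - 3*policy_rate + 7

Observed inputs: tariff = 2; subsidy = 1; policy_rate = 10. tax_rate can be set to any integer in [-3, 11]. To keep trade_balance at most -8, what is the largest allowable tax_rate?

tax_rate = 1

Intervening on tax_rate fixes its value directly, overriding its dependence on tariff.
Substituting into the investment equation gives investment = -4*tax_rate - 1.
Substituting into the trade_balance equation gives trade_balance = 12*tax_rate - 20.
Require 12*tax_rate - 20 ≤ -8, so tax_rate ≤ 1.
The largest integer in [-3, 11] satisfying this is 1.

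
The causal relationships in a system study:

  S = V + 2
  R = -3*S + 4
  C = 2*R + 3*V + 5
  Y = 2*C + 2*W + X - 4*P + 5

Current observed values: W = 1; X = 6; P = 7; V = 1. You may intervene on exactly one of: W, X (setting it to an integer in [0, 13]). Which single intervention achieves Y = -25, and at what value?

set X = 0

Intervening on W: Y = 2*W - 21. Reaching -25 requires W = -2, outside [0, 13].
Intervening on X: with other inputs at their observed values, Y = X - 25. Solving for -25 gives X = 0, within [0, 13].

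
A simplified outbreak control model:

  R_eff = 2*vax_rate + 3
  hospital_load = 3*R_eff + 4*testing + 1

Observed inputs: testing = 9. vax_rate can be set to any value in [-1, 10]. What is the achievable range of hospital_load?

40 to 106

Substituting into the hospital_load equation gives hospital_load = 6*vax_rate + 46.
Linear in vax_rate, so extremes are at the endpoints: vax_rate = -1 gives hospital_load = 40; vax_rate = 10 gives hospital_load = 106.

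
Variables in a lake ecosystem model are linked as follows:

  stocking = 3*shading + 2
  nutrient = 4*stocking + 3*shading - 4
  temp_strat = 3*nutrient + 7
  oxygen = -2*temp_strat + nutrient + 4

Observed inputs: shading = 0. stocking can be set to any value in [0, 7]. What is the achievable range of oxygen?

Intervening on stocking fixes its value directly, overriding its dependence on shading.
Substituting into the nutrient equation gives nutrient = 4*stocking - 4.
Substituting into the temp_strat equation gives temp_strat = 12*stocking - 5.
This gives oxygen = -20*stocking + 10.
Linear in stocking, so extremes are at the endpoints: stocking = 0 gives oxygen = 10; stocking = 7 gives oxygen = -130.

-130 to 10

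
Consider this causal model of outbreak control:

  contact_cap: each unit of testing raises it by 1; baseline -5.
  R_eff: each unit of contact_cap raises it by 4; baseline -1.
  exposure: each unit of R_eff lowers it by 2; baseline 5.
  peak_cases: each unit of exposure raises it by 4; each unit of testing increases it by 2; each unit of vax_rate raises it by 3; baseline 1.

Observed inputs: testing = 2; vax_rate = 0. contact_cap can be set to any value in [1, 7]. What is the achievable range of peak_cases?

Intervening on contact_cap fixes its value directly, overriding its dependence on testing.
Substituting into the exposure equation gives exposure = -8*contact_cap + 7.
Substituting into the peak_cases equation gives peak_cases = -32*contact_cap + 33.
Linear in contact_cap, so extremes are at the endpoints: contact_cap = 1 gives peak_cases = 1; contact_cap = 7 gives peak_cases = -191.

-191 to 1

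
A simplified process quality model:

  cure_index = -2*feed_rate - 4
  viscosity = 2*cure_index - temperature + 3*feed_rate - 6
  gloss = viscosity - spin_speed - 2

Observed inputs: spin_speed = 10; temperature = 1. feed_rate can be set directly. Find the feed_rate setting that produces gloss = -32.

feed_rate = 5

Substituting into the viscosity equation gives viscosity = -feed_rate - 15.
So gloss = -feed_rate - 27.
Solve -feed_rate - 27 = -32: feed_rate = (-32 + 27) / -1 = 5.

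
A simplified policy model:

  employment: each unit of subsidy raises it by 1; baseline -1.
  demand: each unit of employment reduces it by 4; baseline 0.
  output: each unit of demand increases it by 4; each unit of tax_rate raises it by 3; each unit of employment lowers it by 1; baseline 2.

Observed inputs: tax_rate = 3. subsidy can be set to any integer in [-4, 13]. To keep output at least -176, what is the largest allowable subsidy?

Substituting into the demand equation gives demand = -4*subsidy + 4.
output becomes -17*subsidy + 28.
Require -17*subsidy + 28 ≥ -176, so subsidy ≤ 12.
The largest integer in [-4, 13] satisfying this is 12.

subsidy = 12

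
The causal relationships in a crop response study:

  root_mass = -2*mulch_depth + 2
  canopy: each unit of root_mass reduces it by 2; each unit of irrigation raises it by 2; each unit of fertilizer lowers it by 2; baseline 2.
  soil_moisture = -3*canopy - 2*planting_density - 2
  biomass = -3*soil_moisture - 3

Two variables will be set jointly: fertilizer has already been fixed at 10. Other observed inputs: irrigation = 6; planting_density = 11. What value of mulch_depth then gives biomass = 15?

With fertilizer held at 10:
Substituting into the canopy equation gives canopy = 4*mulch_depth - 10.
Substituting into the soil_moisture equation gives soil_moisture = -12*mulch_depth + 6.
Substituting into the biomass equation gives biomass = 36*mulch_depth - 21.
Solve 36*mulch_depth - 21 = 15: mulch_depth = (15 + 21) / 36 = 1.

mulch_depth = 1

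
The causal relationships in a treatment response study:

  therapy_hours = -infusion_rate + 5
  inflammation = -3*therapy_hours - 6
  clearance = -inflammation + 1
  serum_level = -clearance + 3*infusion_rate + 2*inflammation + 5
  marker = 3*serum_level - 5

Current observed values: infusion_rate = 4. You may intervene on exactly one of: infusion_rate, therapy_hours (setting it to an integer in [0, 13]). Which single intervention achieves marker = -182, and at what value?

Intervening on infusion_rate: with other inputs at their observed values, marker = 36*infusion_rate - 182. Solving for -182 gives infusion_rate = 0, within [0, 13].
Intervening on therapy_hours: marker = -27*therapy_hours - 11. Reaching -182 requires therapy_hours = 19/3, not an integer.

set infusion_rate = 0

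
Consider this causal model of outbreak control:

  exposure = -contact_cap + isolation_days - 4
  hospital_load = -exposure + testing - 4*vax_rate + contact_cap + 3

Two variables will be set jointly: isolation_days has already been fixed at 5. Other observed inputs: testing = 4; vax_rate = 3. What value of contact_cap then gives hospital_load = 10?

contact_cap = 8

With isolation_days held at 5:
Substituting into the exposure equation gives exposure = -contact_cap + 1.
So hospital_load = 2*contact_cap - 6.
Solve 2*contact_cap - 6 = 10: contact_cap = (10 + 6) / 2 = 8.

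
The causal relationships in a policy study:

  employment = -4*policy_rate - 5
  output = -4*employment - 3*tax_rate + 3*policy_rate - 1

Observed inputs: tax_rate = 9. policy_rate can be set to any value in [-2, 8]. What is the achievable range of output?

Substituting into the output equation gives output = 19*policy_rate - 8.
Linear in policy_rate, so extremes are at the endpoints: policy_rate = -2 gives output = -46; policy_rate = 8 gives output = 144.

-46 to 144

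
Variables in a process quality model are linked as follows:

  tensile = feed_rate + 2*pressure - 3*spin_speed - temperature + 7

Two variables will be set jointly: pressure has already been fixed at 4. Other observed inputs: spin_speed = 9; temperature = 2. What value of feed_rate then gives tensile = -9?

With pressure held at 4:
Substituting into the tensile equation gives tensile = feed_rate - 14.
Solve feed_rate - 14 = -9: feed_rate = (-9 + 14) / 1 = 5.

feed_rate = 5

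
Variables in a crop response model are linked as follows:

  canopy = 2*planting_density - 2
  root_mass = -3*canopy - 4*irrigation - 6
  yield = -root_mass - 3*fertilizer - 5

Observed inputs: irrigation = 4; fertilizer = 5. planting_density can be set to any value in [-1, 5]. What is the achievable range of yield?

-10 to 26

Substituting into the root_mass equation gives root_mass = -6*planting_density - 16.
yield becomes 6*planting_density - 4.
Linear in planting_density, so extremes are at the endpoints: planting_density = -1 gives yield = -10; planting_density = 5 gives yield = 26.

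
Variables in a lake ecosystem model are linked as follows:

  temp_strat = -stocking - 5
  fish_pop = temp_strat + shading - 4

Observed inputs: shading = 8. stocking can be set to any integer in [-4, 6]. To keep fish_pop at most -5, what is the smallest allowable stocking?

stocking = 4

Substituting into the fish_pop equation gives fish_pop = -stocking - 1.
Require -stocking - 1 ≤ -5, so stocking ≥ 4.
The smallest integer in [-4, 6] satisfying this is 4.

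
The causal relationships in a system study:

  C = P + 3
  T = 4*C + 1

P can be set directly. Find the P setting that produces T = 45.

P = 8

Substituting into the T equation gives T = 4*P + 13.
Solve 4*P + 13 = 45: P = (45 - 13) / 4 = 8.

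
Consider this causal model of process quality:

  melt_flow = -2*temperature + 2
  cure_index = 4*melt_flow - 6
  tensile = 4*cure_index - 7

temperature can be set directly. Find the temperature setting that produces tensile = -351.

Substituting into the cure_index equation gives cure_index = -8*temperature + 2.
This gives tensile = -32*temperature + 1.
Solve -32*temperature + 1 = -351: temperature = (-351 - 1) / -32 = 11.

temperature = 11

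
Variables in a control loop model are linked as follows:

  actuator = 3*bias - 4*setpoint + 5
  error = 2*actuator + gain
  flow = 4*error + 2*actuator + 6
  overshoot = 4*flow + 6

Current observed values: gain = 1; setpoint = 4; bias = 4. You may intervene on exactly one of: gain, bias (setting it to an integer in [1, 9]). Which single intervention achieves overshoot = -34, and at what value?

Intervening on gain: overshoot = 16*gain + 70. Reaching -34 requires gain = -13/2, not an integer.
Intervening on bias: with other inputs at their observed values, overshoot = 120*bias - 394. Solving for -34 gives bias = 3, within [1, 9].

set bias = 3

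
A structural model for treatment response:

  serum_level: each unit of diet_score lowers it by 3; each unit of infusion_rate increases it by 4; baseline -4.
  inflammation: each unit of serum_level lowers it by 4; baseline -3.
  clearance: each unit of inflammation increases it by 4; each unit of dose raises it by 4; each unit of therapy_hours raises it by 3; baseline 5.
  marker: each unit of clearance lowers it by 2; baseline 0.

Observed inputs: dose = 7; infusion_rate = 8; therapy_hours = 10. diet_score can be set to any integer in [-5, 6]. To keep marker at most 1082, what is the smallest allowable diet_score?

Substituting into the serum_level equation gives serum_level = -3*diet_score + 28.
So inflammation = 12*diet_score - 115.
Substituting into the clearance equation gives clearance = 48*diet_score - 397.
This gives marker = -96*diet_score + 794.
Require -96*diet_score + 794 ≤ 1082, so diet_score ≥ -3.
The smallest integer in [-5, 6] satisfying this is -3.

diet_score = -3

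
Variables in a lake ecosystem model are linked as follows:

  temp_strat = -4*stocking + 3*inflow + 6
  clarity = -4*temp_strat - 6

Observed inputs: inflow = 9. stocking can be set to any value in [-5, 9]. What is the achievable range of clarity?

-218 to 6

Substituting into the temp_strat equation gives temp_strat = -4*stocking + 33.
So clarity = 16*stocking - 138.
Linear in stocking, so extremes are at the endpoints: stocking = -5 gives clarity = -218; stocking = 9 gives clarity = 6.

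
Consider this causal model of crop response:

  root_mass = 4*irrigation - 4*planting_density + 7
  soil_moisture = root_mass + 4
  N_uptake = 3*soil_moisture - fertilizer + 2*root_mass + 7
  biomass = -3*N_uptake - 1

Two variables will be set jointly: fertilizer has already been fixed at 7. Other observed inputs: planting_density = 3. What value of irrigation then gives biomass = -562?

With fertilizer held at 7:
Substituting into the root_mass equation gives root_mass = 4*irrigation - 5.
So soil_moisture = 4*irrigation - 1.
Substituting into the N_uptake equation gives N_uptake = 20*irrigation - 13.
Substituting into the biomass equation gives biomass = -60*irrigation + 38.
Solve -60*irrigation + 38 = -562: irrigation = (-562 - 38) / -60 = 10.

irrigation = 10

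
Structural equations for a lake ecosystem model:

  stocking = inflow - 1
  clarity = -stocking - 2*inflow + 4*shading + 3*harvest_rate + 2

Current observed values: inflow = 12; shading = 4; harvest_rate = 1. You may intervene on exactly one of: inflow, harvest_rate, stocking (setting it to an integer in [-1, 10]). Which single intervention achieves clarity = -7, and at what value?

Intervening on inflow: clarity = -3*inflow + 22. Reaching -7 requires inflow = 29/3, not an integer.
Intervening on harvest_rate: clarity = 3*harvest_rate - 17. Reaching -7 requires harvest_rate = 10/3, not an integer.
Intervening on stocking: with other inputs at their observed values, clarity = -stocking - 3. Solving for -7 gives stocking = 4, within [-1, 10].

set stocking = 4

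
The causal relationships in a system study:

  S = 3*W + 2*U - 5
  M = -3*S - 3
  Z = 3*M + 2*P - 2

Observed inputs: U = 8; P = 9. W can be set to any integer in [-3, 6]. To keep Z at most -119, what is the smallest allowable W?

Substituting into the S equation gives S = 3*W + 11.
M becomes -9*W - 36.
So Z = -27*W - 92.
Require -27*W - 92 ≤ -119, so W ≥ 1.
The smallest integer in [-3, 6] satisfying this is 1.

W = 1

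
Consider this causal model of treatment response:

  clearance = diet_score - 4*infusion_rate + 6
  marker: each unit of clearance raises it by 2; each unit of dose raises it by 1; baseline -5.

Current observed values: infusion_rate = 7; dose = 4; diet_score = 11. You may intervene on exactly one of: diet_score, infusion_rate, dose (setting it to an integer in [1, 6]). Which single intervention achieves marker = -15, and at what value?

set infusion_rate = 6

Intervening on diet_score: marker = 2*diet_score - 45. Reaching -15 requires diet_score = 15, outside [1, 6].
Intervening on infusion_rate: with other inputs at their observed values, marker = -8*infusion_rate + 33. Solving for -15 gives infusion_rate = 6, within [1, 6].
Intervening on dose: marker = dose - 27. Reaching -15 requires dose = 12, outside [1, 6].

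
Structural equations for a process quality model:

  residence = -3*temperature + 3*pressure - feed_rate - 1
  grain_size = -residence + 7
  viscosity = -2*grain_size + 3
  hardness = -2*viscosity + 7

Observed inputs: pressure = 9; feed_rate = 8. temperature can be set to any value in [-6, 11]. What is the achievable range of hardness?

Substituting into the residence equation gives residence = -3*temperature + 18.
Substituting into the grain_size equation gives grain_size = 3*temperature - 11.
This gives viscosity = -6*temperature + 25.
Substituting into the hardness equation gives hardness = 12*temperature - 43.
Linear in temperature, so extremes are at the endpoints: temperature = -6 gives hardness = -115; temperature = 11 gives hardness = 89.

-115 to 89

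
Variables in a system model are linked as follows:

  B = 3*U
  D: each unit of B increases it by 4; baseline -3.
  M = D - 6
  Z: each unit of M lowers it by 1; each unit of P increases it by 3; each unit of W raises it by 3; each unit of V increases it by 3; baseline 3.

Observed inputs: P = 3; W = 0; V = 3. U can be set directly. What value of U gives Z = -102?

U = 11

Substituting into the D equation gives D = 12*U - 3.
M becomes 12*U - 9.
Substituting into the Z equation gives Z = -12*U + 30.
Solve -12*U + 30 = -102: U = (-102 - 30) / -12 = 11.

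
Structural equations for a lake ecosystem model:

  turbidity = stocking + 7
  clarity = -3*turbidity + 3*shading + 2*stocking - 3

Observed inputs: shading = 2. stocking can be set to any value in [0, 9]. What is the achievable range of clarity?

Substituting into the clarity equation gives clarity = -stocking - 18.
Linear in stocking, so extremes are at the endpoints: stocking = 0 gives clarity = -18; stocking = 9 gives clarity = -27.

-27 to -18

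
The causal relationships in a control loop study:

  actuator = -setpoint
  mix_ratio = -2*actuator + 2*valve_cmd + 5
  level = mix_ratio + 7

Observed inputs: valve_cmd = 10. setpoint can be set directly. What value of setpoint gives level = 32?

Substituting into the mix_ratio equation gives mix_ratio = 2*setpoint + 25.
Substituting into the level equation gives level = 2*setpoint + 32.
Solve 2*setpoint + 32 = 32: setpoint = (32 - 32) / 2 = 0.

setpoint = 0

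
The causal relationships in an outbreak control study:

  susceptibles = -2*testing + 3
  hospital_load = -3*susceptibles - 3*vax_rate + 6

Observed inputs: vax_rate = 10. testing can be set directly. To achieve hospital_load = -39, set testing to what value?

Substituting into the hospital_load equation gives hospital_load = 6*testing - 33.
Solve 6*testing - 33 = -39: testing = (-39 + 33) / 6 = -1.

testing = -1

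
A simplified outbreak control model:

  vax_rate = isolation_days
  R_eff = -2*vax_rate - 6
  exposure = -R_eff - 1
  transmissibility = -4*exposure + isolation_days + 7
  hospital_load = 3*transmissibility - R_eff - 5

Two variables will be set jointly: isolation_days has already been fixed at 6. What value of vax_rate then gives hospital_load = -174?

vax_rate = 7

With isolation_days held at 6:
Intervening on vax_rate fixes its value directly, overriding its dependence on isolation_days.
Substituting into the exposure equation gives exposure = 2*vax_rate + 5.
This gives transmissibility = -8*vax_rate - 7.
This gives hospital_load = -22*vax_rate - 20.
Solve -22*vax_rate - 20 = -174: vax_rate = (-174 + 20) / -22 = 7.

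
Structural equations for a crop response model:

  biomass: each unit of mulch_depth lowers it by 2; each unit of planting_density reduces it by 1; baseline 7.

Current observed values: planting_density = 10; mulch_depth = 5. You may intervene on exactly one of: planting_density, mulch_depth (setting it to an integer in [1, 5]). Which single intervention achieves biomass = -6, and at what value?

Intervening on planting_density: with other inputs at their observed values, biomass = -planting_density - 3. Solving for -6 gives planting_density = 3, within [1, 5].
Intervening on mulch_depth: biomass = -2*mulch_depth - 3. Reaching -6 requires mulch_depth = 3/2, not an integer.

set planting_density = 3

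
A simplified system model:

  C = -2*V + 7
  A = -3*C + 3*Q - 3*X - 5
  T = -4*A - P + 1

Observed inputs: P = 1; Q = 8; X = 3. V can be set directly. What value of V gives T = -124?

Substituting into the A equation gives A = 6*V - 11.
Substituting into the T equation gives T = -24*V + 44.
Solve -24*V + 44 = -124: V = (-124 - 44) / -24 = 7.

V = 7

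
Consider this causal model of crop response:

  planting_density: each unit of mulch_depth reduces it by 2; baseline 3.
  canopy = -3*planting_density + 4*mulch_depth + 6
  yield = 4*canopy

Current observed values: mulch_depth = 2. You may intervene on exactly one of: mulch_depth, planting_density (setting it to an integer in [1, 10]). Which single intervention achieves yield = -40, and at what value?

set planting_density = 8

Intervening on mulch_depth: yield = 40*mulch_depth - 12. Reaching -40 requires mulch_depth = -7/10, not an integer.
Intervening on planting_density: with other inputs at their observed values, yield = -12*planting_density + 56. Solving for -40 gives planting_density = 8, within [1, 10].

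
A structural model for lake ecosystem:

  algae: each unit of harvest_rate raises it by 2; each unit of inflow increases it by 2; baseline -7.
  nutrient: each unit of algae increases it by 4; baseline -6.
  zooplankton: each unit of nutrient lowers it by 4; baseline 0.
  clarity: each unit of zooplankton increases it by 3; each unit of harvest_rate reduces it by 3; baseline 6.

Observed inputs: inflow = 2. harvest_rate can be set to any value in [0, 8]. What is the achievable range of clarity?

Substituting into the algae equation gives algae = 2*harvest_rate - 3.
Substituting into the nutrient equation gives nutrient = 8*harvest_rate - 18.
Substituting into the zooplankton equation gives zooplankton = -32*harvest_rate + 72.
clarity becomes -99*harvest_rate + 222.
Linear in harvest_rate, so extremes are at the endpoints: harvest_rate = 0 gives clarity = 222; harvest_rate = 8 gives clarity = -570.

-570 to 222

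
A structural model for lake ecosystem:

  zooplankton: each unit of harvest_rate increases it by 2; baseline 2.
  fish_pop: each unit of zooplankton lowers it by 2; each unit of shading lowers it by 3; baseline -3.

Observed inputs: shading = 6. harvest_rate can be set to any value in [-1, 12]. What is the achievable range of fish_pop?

Substituting into the fish_pop equation gives fish_pop = -4*harvest_rate - 25.
Linear in harvest_rate, so extremes are at the endpoints: harvest_rate = -1 gives fish_pop = -21; harvest_rate = 12 gives fish_pop = -73.

-73 to -21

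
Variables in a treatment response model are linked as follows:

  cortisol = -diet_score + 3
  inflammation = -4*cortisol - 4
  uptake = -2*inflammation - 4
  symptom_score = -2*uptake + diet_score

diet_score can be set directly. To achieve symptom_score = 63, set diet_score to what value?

diet_score = 7

Substituting into the inflammation equation gives inflammation = 4*diet_score - 16.
Substituting into the uptake equation gives uptake = -8*diet_score + 28.
So symptom_score = 17*diet_score - 56.
Solve 17*diet_score - 56 = 63: diet_score = (63 + 56) / 17 = 7.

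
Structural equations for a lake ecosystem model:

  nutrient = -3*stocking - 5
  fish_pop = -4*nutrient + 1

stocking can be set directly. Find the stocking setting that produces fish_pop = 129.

Substituting into the fish_pop equation gives fish_pop = 12*stocking + 21.
Solve 12*stocking + 21 = 129: stocking = (129 - 21) / 12 = 9.

stocking = 9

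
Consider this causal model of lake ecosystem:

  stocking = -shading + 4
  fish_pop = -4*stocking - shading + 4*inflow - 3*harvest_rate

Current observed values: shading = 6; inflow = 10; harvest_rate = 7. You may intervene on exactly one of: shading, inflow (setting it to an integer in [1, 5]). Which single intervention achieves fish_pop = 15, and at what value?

Intervening on shading: with other inputs at their observed values, fish_pop = 3*shading + 3. Solving for 15 gives shading = 4, within [1, 5].
Intervening on inflow: fish_pop = 4*inflow - 19. Reaching 15 requires inflow = 17/2, not an integer.

set shading = 4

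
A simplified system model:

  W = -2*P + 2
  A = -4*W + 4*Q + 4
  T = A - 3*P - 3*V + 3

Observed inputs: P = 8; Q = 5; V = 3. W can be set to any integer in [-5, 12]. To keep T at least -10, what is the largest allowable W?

W = 1

Intervening on W fixes its value directly, overriding its dependence on P.
Substituting into the A equation gives A = -4*W + 24.
Substituting into the T equation gives T = -4*W - 6.
Require -4*W - 6 ≥ -10, so W ≤ 1.
The largest integer in [-5, 12] satisfying this is 1.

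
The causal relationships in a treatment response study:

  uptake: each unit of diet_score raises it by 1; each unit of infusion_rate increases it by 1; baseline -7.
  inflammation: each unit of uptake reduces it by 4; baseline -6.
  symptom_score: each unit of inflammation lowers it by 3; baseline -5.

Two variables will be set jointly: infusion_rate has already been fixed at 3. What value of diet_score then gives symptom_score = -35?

With infusion_rate held at 3:
Substituting into the uptake equation gives uptake = diet_score - 4.
This gives inflammation = -4*diet_score + 10.
So symptom_score = 12*diet_score - 35.
Solve 12*diet_score - 35 = -35: diet_score = (-35 + 35) / 12 = 0.

diet_score = 0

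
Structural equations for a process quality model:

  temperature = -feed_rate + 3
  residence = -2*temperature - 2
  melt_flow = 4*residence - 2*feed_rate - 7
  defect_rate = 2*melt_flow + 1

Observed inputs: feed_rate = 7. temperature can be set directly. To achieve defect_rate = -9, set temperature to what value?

temperature = -3

Intervening on temperature fixes its value directly, overriding its dependence on feed_rate.
Substituting into the melt_flow equation gives melt_flow = -8*temperature - 29.
This gives defect_rate = -16*temperature - 57.
Solve -16*temperature - 57 = -9: temperature = (-9 + 57) / -16 = -3.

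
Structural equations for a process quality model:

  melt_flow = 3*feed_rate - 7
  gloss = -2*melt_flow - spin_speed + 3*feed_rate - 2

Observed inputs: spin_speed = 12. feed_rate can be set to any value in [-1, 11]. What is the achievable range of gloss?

Substituting into the gloss equation gives gloss = -3*feed_rate.
Linear in feed_rate, so extremes are at the endpoints: feed_rate = -1 gives gloss = 3; feed_rate = 11 gives gloss = -33.

-33 to 3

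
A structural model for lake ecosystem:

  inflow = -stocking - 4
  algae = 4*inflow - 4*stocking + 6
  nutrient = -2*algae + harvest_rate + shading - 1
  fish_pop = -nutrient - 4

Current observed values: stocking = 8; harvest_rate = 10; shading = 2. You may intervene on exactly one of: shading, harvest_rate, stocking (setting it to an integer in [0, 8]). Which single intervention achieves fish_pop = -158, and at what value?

set harvest_rate = 5

Intervening on shading: fish_pop = -shading - 161. Reaching -158 requires shading = -3, outside [0, 8].
Intervening on harvest_rate: with other inputs at their observed values, fish_pop = -harvest_rate - 153. Solving for -158 gives harvest_rate = 5, within [0, 8].
Intervening on stocking: fish_pop = -16*stocking - 35. Reaching -158 requires stocking = 123/16, not an integer.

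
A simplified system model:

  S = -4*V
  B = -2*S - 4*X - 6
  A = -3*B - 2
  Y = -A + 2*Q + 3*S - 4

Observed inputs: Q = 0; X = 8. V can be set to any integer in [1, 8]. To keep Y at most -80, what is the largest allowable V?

V = 3

Substituting into the B equation gives B = 8*V - 38.
Substituting into the A equation gives A = -24*V + 112.
Substituting into the Y equation gives Y = 12*V - 116.
Require 12*V - 116 ≤ -80, so V ≤ 3.
The largest integer in [1, 8] satisfying this is 3.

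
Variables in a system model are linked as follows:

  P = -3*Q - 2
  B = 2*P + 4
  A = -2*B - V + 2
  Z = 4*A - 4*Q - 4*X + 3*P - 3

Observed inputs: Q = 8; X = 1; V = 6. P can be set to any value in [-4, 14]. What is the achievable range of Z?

Intervening on P fixes its value directly, overriding its dependence on Q.
Substituting into the A equation gives A = -4*P - 12.
So Z = -13*P - 87.
Linear in P, so extremes are at the endpoints: P = -4 gives Z = -35; P = 14 gives Z = -269.

-269 to -35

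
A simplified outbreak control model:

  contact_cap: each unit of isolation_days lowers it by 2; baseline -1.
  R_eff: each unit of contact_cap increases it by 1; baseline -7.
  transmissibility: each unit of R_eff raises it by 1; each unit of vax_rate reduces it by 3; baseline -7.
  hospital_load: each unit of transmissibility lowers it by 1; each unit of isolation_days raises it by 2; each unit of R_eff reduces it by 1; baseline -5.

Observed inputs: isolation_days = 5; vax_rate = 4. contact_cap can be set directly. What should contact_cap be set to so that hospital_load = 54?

Intervening on contact_cap fixes its value directly, overriding its dependence on isolation_days.
Substituting into the transmissibility equation gives transmissibility = contact_cap - 26.
Substituting into the hospital_load equation gives hospital_load = -2*contact_cap + 38.
Solve -2*contact_cap + 38 = 54: contact_cap = (54 - 38) / -2 = -8.

contact_cap = -8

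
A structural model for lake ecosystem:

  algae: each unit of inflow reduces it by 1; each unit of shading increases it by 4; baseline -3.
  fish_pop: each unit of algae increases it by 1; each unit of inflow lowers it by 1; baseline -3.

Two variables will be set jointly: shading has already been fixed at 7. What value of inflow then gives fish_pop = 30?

With shading held at 7:
Substituting into the algae equation gives algae = -inflow + 25.
Substituting into the fish_pop equation gives fish_pop = -2*inflow + 22.
Solve -2*inflow + 22 = 30: inflow = (30 - 22) / -2 = -4.

inflow = -4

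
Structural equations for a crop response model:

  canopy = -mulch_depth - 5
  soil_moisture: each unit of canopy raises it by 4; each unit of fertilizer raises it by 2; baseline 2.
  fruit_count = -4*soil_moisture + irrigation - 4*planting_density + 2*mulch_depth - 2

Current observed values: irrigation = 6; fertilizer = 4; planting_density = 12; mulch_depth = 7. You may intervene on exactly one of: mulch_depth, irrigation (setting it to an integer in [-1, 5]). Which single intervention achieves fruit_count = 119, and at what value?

set irrigation = 3

Intervening on mulch_depth: fruit_count = 18*mulch_depth - 4. Reaching 119 requires mulch_depth = 41/6, not an integer.
Intervening on irrigation: with other inputs at their observed values, fruit_count = irrigation + 116. Solving for 119 gives irrigation = 3, within [-1, 5].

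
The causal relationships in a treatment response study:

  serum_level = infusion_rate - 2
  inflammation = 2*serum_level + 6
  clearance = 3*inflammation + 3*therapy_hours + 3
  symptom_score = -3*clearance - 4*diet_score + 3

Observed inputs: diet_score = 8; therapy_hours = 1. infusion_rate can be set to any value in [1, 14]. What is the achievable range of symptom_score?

-317 to -83

Substituting into the inflammation equation gives inflammation = 2*infusion_rate + 2.
Substituting into the clearance equation gives clearance = 6*infusion_rate + 12.
So symptom_score = -18*infusion_rate - 65.
Linear in infusion_rate, so extremes are at the endpoints: infusion_rate = 1 gives symptom_score = -83; infusion_rate = 14 gives symptom_score = -317.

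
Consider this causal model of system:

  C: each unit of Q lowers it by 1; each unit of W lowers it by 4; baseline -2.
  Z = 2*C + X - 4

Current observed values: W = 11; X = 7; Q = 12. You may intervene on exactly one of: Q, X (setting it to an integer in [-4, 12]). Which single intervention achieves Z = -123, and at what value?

Intervening on Q: Z = -2*Q - 89. Reaching -123 requires Q = 17, outside [-4, 12].
Intervening on X: with other inputs at their observed values, Z = X - 120. Solving for -123 gives X = -3, within [-4, 12].

set X = -3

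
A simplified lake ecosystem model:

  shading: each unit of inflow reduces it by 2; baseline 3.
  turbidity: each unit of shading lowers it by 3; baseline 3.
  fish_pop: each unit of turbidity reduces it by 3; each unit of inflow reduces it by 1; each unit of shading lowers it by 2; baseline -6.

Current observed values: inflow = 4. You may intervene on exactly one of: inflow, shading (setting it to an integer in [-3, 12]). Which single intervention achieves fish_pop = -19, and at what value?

set shading = 0

Intervening on inflow: fish_pop = -15*inflow + 6. Reaching -19 requires inflow = 5/3, not an integer.
Intervening on shading: with other inputs at their observed values, fish_pop = 7*shading - 19. Solving for -19 gives shading = 0, within [-3, 12].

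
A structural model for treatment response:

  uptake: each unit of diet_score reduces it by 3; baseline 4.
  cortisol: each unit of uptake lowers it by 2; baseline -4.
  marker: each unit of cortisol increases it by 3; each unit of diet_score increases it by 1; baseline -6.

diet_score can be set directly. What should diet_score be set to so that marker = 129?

diet_score = 9

Substituting into the cortisol equation gives cortisol = 6*diet_score - 12.
So marker = 19*diet_score - 42.
Solve 19*diet_score - 42 = 129: diet_score = (129 + 42) / 19 = 9.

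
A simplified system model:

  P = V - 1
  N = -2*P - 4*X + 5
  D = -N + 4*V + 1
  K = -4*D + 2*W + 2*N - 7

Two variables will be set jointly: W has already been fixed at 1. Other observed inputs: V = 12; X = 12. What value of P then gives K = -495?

P = 3

With W held at 1:
Intervening on P fixes its value directly, overriding its dependence on V.
Substituting into the N equation gives N = -2*P - 43.
Substituting into the D equation gives D = 2*P + 92.
Substituting into the K equation gives K = -12*P - 459.
Solve -12*P - 459 = -495: P = (-495 + 459) / -12 = 3.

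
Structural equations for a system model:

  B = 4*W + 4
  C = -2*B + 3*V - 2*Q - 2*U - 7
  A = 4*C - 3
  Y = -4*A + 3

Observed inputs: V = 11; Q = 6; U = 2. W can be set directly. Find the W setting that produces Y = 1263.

W = 10

Substituting into the C equation gives C = -8*W + 2.
Substituting into the A equation gives A = -32*W + 5.
Y becomes 128*W - 17.
Solve 128*W - 17 = 1263: W = (1263 + 17) / 128 = 10.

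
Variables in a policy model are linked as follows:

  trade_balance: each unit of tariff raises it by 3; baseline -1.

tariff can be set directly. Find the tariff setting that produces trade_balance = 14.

tariff = 5

Solve 3*tariff - 1 = 14: tariff = (14 + 1) / 3 = 5.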